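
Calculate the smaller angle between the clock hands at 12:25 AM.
Hour hand position: 0 x 30 + 25 x 0.5 = 12.5 degrees
Minute hand position: 25 x 6 = 150 degrees
Difference: |12.5 - 150| = 137.5 degrees
The angle between the hands is 137.5 degrees

Final answer: 137.5 degrees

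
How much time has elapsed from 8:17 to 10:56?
From 8:17 to 10:56:
(10 x 60 + 56) - (8 x 60 + 17) = 656 - 497 = 159 minutes
= 2 hours and 39 minutes

Final answer: 2 hours and 39 minutes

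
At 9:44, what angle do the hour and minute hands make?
Hour hand position: 9 x 30 + 44 x 0.5 = 292 degrees
Minute hand position: 44 x 6 = 264 degrees
Difference: |292 - 264| = 28 degrees
The angle between the hands is 28 degrees

Final answer: 28 degrees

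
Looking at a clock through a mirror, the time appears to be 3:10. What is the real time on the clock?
Reflection across the vertical (12-6) axis maps a hand at angle A degrees to (360 - A) degrees, which sends a reading of T minutes past 12:00 to (720 - T) minutes past 12:00.
Mirror reads 3:10 = 190 minutes past 12:00.
Actual time: (720 - 190) mod 720 = 530 minutes = 8:50.

Final answer: 8:50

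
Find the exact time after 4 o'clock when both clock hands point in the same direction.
The minute hand gains 5.5 degrees per minute on the hour hand.
At 4:00, the hour hand is at 120 degrees and the minute hand is at 0 degrees.
The gap is 120 degrees. Time to close: 120/5.5 = 60 x 4/11 = 21.82 minutes.
The hands overlap at 21.82 minutes past 4:00.

Final answer: 21.82 minutes past 4:00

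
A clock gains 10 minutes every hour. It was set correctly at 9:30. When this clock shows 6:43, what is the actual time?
For every 60 true minutes, the faulty clock advances 70 minutes, so 1 faulty-clock minute corresponds to 60/70 true minutes.
From 9:30 to 6:43 on the faulty dial is 553 minutes.
True elapsed: 553 x 60/70 = 474 minutes = 7 hours and 54 minutes.
True time: 9:30 + 7 hours and 54 minutes = 5:24.

Final answer: 5:24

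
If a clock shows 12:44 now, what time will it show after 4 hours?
Starting time: 12:44
Adding 0 minutes to 44 minutes: 44 + 0 = 44 minutes
Adding 4 hours: 12 + 4 = 16 - 12 = 4
Final time: 4:44

Final answer: 4:44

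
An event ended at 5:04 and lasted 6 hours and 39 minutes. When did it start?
Starting time: 5:04 = 304 total minutes past 12:00
Subtracting: 6 hours and 39 minutes = 399 minutes
304 - 399 = -95 (negative, add 12 hours = 720) = 625 minutes
= 10 hours and 25 minutes past 12:00 = 10:25

Final answer: 10:25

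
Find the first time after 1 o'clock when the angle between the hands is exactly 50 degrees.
At t minutes past 1:00, the hour hand is at 30 x 1 + 0.5t degrees and the minute hand is at 6t degrees.
The smaller angle between them is 50 degrees when |30H - 5.5t| = 50 or |30H - 5.5t| = 310.
With H = 1, solve 30 x 1 - 5.5t = +/- target for each target:
  t = (30 x 1 - 50) / 5.5 = -3.64 (outside (0, 60))
  t = (30 x 1 + 50) / 5.5 = 14.55
  t = (30 x 1 - 310) / 5.5 = -50.91 (outside (0, 60))
  t = (30 x 1 + 310) / 5.5 = 61.82 (outside (0, 60))
Valid solutions in (0, 60): {14.55} minutes.
The first occurrence is t = 14.55 minutes.
The hands form a 50-degree angle at 14.55 minutes past 1:00.

Final answer: 14.55 minutes past 1:00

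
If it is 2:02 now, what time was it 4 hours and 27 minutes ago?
Starting time: 2:02 = 122 total minutes past 12:00
Subtracting: 4 hours and 27 minutes = 267 minutes
122 - 267 = -145 (negative, add 12 hours = 720) = 575 minutes
= 9 hours and 35 minutes past 12:00 = 9:35

Final answer: 9:35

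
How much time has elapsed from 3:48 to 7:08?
From 3:48 to 7:08:
(7 x 60 + 8) - (3 x 60 + 48) = 428 - 228 = 200 minutes
= 3 hours and 20 minutes

Final answer: 3 hours and 20 minutes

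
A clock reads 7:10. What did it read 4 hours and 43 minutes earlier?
Starting time: 7:10 = 430 total minutes past 12:00
Subtracting: 4 hours and 43 minutes = 283 minutes
430 - 283 = 147 minutes
= 2 hours and 27 minutes past 12:00 = 2:27

Final answer: 2:27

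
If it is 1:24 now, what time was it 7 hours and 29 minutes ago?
Starting time: 1:24 = 84 total minutes past 12:00
Subtracting: 7 hours and 29 minutes = 449 minutes
84 - 449 = -365 (negative, add 12 hours = 720) = 355 minutes
= 5 hours and 55 minutes past 12:00 = 5:55

Final answer: 5:55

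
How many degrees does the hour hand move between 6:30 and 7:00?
The hour hand moves 0.5 degrees per minute.
Time elapsed: 7:00 - 6:30 = 30 minutes
Angular displacement: 30 x 0.5 = 15 degrees

Final answer: 15 degrees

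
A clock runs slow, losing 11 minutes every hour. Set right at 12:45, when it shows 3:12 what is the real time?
For every 60 true minutes, the faulty clock advances 49 minutes, so 1 faulty-clock minute corresponds to 60/49 true minutes.
From 12:45 to 3:12 on the faulty dial is 147 minutes.
True elapsed: 147 x 60/49 = 180 minutes = 3 hours.
True time: 12:45 + 3 hours = 3:45.

Final answer: 3:45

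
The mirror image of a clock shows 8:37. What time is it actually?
Reflection across the vertical (12-6) axis maps a hand at angle A degrees to (360 - A) degrees, which sends a reading of T minutes past 12:00 to (720 - T) minutes past 12:00.
Mirror reads 8:37 = 517 minutes past 12:00.
Actual time: (720 - 517) mod 720 = 203 minutes = 3:23.

Final answer: 3:23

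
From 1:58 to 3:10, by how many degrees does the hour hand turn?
The hour hand moves 0.5 degrees per minute.
Time elapsed: 3:10 - 1:58 = 72 minutes
Angular displacement: 72 x 0.5 = 36 degrees

Final answer: 36 degrees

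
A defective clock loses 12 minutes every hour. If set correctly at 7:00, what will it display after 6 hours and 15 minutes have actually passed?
For every 60 true minutes, the faulty clock advances 60 - 12 = 48 minutes.
True elapsed: 6 hours and 15 minutes = 375 minutes.
Faulty clock advances: 375 x 48/60 = 300 minutes (drift: 75 minutes behind).
Shown time: 7:00 + 300 minutes = 12:00.

Final answer: 12:00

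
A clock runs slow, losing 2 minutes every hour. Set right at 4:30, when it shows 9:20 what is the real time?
For every 60 true minutes, the faulty clock advances 58 minutes, so 1 faulty-clock minute corresponds to 60/58 true minutes.
From 4:30 to 9:20 on the faulty dial is 290 minutes.
True elapsed: 290 x 60/58 = 300 minutes = 5 hours.
True time: 4:30 + 5 hours = 9:30.

Final answer: 9:30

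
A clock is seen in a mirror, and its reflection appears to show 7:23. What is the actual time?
Reflection across the vertical (12-6) axis maps a hand at angle A degrees to (360 - A) degrees, which sends a reading of T minutes past 12:00 to (720 - T) minutes past 12:00.
Mirror reads 7:23 = 443 minutes past 12:00.
Actual time: (720 - 443) mod 720 = 277 minutes = 4:37.

Final answer: 4:37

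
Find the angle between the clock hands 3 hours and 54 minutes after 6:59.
First find the time 3 hours and 54 minutes after 6:59.
Total minutes: 6 x 60 + 59 + 3 x 60 + 54 = 653.
653 mod 720 = 653 minutes = 10:53.
Now compute the angle at 10:53:
Hour hand: 10 x 30 + 53 x 0.5 = 326.5 degrees
Minute hand: 53 x 6 = 318 degrees
Difference: |326.5 - 318| = 8.5 degrees
The angle is 8.5 degrees

Final answer: 8.5 degrees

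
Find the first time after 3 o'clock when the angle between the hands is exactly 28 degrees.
At t minutes past 3:00, the hour hand is at 30 x 3 + 0.5t degrees and the minute hand is at 6t degrees.
The smaller angle between them is 28 degrees when |30H - 5.5t| = 28 or |30H - 5.5t| = 332.
With H = 3, solve 30 x 3 - 5.5t = +/- target for each target:
  t = (30 x 3 - 28) / 5.5 = 11.27
  t = (30 x 3 + 28) / 5.5 = 21.45
  t = (30 x 3 - 332) / 5.5 = -44 (outside (0, 60))
  t = (30 x 3 + 332) / 5.5 = 76.73 (outside (0, 60))
Valid solutions in (0, 60): {11.27, 21.45} minutes.
The first occurrence is t = 11.27 minutes.
The hands form a 28-degree angle at 11.27 minutes past 3:00.

Final answer: 11.27 minutes past 3:00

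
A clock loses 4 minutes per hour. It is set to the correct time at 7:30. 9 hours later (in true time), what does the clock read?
For every 60 true minutes, the faulty clock advances 60 - 4 = 56 minutes.
True elapsed: 9 hours = 540 minutes.
Faulty clock advances: 540 x 56/60 = 504 minutes (drift: 36 minutes behind).
Shown time: 7:30 + 504 minutes = 3:54.

Final answer: 3:54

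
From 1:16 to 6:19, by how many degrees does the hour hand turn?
The hour hand moves 0.5 degrees per minute.
Time elapsed: 6:19 - 1:16 = 303 minutes
Angular displacement: 303 x 0.5 = 151.5 degrees

Final answer: 151.5 degrees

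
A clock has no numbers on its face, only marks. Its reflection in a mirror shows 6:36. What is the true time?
Reflection across the vertical (12-6) axis maps a hand at angle A degrees to (360 - A) degrees, which sends a reading of T minutes past 12:00 to (720 - T) minutes past 12:00.
Mirror reads 6:36 = 396 minutes past 12:00.
Actual time: (720 - 396) mod 720 = 324 minutes = 5:24.

Final answer: 5:24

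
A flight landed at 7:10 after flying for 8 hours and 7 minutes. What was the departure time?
Starting time: 7:10 = 430 total minutes past 12:00
Subtracting: 8 hours and 7 minutes = 487 minutes
430 - 487 = -57 (negative, add 12 hours = 720) = 663 minutes
= 11 hours and 3 minutes past 12:00 = 11:03

Final answer: 11:03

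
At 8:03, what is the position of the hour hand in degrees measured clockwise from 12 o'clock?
The hour hand moves 30 degrees per hour and 0.5 degrees per minute.
At 8:03: (8) x 30 + 3 x 0.5 = 240 + 1.5 = 241.5 degrees

Final answer: 241.5 degrees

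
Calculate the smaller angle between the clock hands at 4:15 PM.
Hour hand position: 4 x 30 + 15 x 0.5 = 127.5 degrees
Minute hand position: 15 x 6 = 90 degrees
Difference: |127.5 - 90| = 37.5 degrees
The angle between the hands is 37.5 degrees

Final answer: 37.5 degrees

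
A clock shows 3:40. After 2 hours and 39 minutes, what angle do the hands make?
First find the time 2 hours and 39 minutes after 3:40.
Total minutes: 3 x 60 + 40 + 2 x 60 + 39 = 379.
379 mod 720 = 379 minutes = 6:19.
Now compute the angle at 6:19:
Hour hand: 6 x 30 + 19 x 0.5 = 189.5 degrees
Minute hand: 19 x 6 = 114 degrees
Difference: |189.5 - 114| = 75.5 degrees
The angle is 75.5 degrees

Final answer: 75.5 degrees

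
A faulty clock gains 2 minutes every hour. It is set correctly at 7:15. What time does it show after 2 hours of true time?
For every 60 true minutes, the faulty clock advances 60 + 2 = 62 minutes.
True elapsed: 2 hours = 120 minutes.
Faulty clock advances: 120 x 62/60 = 124 minutes (drift: 4 minutes ahead).
Shown time: 7:15 + 124 minutes = 9:19.

Final answer: 9:19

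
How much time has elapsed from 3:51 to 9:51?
From 3:51 to 9:51:
(9 x 60 + 51) - (3 x 60 + 51) = 591 - 231 = 360 minutes
= 6 hours

Final answer: 6 hours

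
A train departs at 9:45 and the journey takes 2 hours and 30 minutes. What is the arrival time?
Starting time: 9:45
Adding 30 minutes to 45 minutes: 45 + 30 = 75 minutes = 1 hour and 15 minutes
Adding 2 hours: 9 + 2 + 1 (carry) = 12
Final time: 12:15

Final answer: 12:15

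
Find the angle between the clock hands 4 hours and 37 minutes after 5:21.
First find the time 4 hours and 37 minutes after 5:21.
Total minutes: 5 x 60 + 21 + 4 x 60 + 37 = 598.
598 mod 720 = 598 minutes = 9:58.
Now compute the angle at 9:58:
Hour hand: 9 x 30 + 58 x 0.5 = 299 degrees
Minute hand: 58 x 6 = 348 degrees
Difference: |299 - 348| = 49 degrees
The angle is 49 degrees

Final answer: 49 degrees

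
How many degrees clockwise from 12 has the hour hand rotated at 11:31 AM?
The hour hand moves 30 degrees per hour and 0.5 degrees per minute.
At 11:31: (11) x 30 + 31 x 0.5 = 330 + 15.5 = 345.5 degrees

Final answer: 345.5 degrees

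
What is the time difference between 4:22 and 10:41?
From 4:22 to 10:41:
(10 x 60 + 41) - (4 x 60 + 22) = 641 - 262 = 379 minutes
= 6 hours and 19 minutes

Final answer: 6 hours and 19 minutes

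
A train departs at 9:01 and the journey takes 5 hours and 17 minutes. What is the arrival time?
Starting time: 9:01
Adding 17 minutes to 1 minute: 1 + 17 = 18 minutes
Adding 5 hours: 9 + 5 = 14 - 12 = 2
Final time: 2:18

Final answer: 2:18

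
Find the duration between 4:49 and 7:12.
From 4:49 to 7:12:
(7 x 60 + 12) - (4 x 60 + 49) = 432 - 289 = 143 minutes
= 2 hours and 23 minutes

Final answer: 2 hours and 23 minutes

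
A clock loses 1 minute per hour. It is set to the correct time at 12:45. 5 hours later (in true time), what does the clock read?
For every 60 true minutes, the faulty clock advances 60 - 1 = 59 minutes.
True elapsed: 5 hours = 300 minutes.
Faulty clock advances: 300 x 59/60 = 295 minutes (drift: 5 minutes behind).
Shown time: 12:45 + 295 minutes = 5:40.

Final answer: 5:40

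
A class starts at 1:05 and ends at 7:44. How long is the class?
From 1:05 to 7:44:
(7 x 60 + 44) - (1 x 60 + 5) = 464 - 65 = 399 minutes
= 6 hours and 39 minutes

Final answer: 6 hours and 39 minutes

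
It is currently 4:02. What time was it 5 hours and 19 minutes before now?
Starting time: 4:02 = 242 total minutes past 12:00
Subtracting: 5 hours and 19 minutes = 319 minutes
242 - 319 = -77 (negative, add 12 hours = 720) = 643 minutes
= 10 hours and 43 minutes past 12:00 = 10:43

Final answer: 10:43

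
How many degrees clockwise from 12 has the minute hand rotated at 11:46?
The minute hand moves 6 degrees per minute.
At 11:46: 46 x 6 = 276 degrees

Final answer: 276 degrees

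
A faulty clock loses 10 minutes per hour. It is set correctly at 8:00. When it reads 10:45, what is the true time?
For every 60 true minutes, the faulty clock advances 50 minutes, so 1 faulty-clock minute corresponds to 60/50 true minutes.
From 8:00 to 10:45 on the faulty dial is 165 minutes.
True elapsed: 165 x 60/50 = 198 minutes = 3 hours and 18 minutes.
True time: 8:00 + 3 hours and 18 minutes = 11:18.

Final answer: 11:18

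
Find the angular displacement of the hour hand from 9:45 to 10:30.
The hour hand moves 0.5 degrees per minute.
Time elapsed: 10:30 - 9:45 = 45 minutes
Angular displacement: 45 x 0.5 = 22.5 degrees

Final answer: 22.5 degrees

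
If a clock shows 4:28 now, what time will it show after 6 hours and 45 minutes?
Starting time: 4:28
Adding 45 minutes to 28 minutes: 28 + 45 = 73 minutes = 1 hour and 13 minutes
Adding 6 hours: 4 + 6 + 1 (carry) = 11
Final time: 11:13

Final answer: 11:13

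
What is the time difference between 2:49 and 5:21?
From 2:49 to 5:21:
(5 x 60 + 21) - (2 x 60 + 49) = 321 - 169 = 152 minutes
= 2 hours and 32 minutes

Final answer: 2 hours and 32 minutes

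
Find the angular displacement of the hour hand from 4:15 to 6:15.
The hour hand moves 0.5 degrees per minute.
Time elapsed: 6:15 - 4:15 = 120 minutes
Angular displacement: 120 x 0.5 = 60 degrees

Final answer: 60 degrees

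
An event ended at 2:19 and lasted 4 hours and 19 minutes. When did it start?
Starting time: 2:19 = 139 total minutes past 12:00
Subtracting: 4 hours and 19 minutes = 259 minutes
139 - 259 = -120 (negative, add 12 hours = 720) = 600 minutes
= 10 hours past 12:00 = 10:00

Final answer: 10:00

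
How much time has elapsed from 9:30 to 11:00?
From 9:30 to 11:00:
(11 x 60 + 0) - (9 x 60 + 30) = 660 - 570 = 90 minutes
= 1 hour and 30 minutes

Final answer: 1 hour and 30 minutes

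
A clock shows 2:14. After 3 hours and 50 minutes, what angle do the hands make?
First find the time 3 hours and 50 minutes after 2:14.
Total minutes: 2 x 60 + 14 + 3 x 60 + 50 = 364.
364 mod 720 = 364 minutes = 6:04.
Now compute the angle at 6:04:
Hour hand: 6 x 30 + 4 x 0.5 = 182 degrees
Minute hand: 4 x 6 = 24 degrees
Difference: |182 - 24| = 158 degrees
The angle is 158 degrees

Final answer: 158 degrees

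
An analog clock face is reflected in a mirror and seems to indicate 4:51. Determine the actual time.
Reflection across the vertical (12-6) axis maps a hand at angle A degrees to (360 - A) degrees, which sends a reading of T minutes past 12:00 to (720 - T) minutes past 12:00.
Mirror reads 4:51 = 291 minutes past 12:00.
Actual time: (720 - 291) mod 720 = 429 minutes = 7:09.

Final answer: 7:09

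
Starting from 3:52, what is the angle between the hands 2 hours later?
First find the time 2 hours after 3:52.
Total minutes: 3 x 60 + 52 + 2 x 60 + 0 = 352.
352 mod 720 = 352 minutes = 5:52.
Now compute the angle at 5:52:
Hour hand: 5 x 30 + 52 x 0.5 = 176 degrees
Minute hand: 52 x 6 = 312 degrees
Difference: |176 - 312| = 136 degrees
The angle is 136 degrees

Final answer: 136 degrees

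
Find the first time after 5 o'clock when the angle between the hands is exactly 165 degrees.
At t minutes past 5:00, the hour hand is at 30 x 5 + 0.5t degrees and the minute hand is at 6t degrees.
The smaller angle between them is 165 degrees when |30H - 5.5t| = 165 or |30H - 5.5t| = 195.
With H = 5, solve 30 x 5 - 5.5t = +/- target for each target:
  t = (30 x 5 - 165) / 5.5 = -2.73 (outside (0, 60))
  t = (30 x 5 + 165) / 5.5 = 57.27
  t = (30 x 5 - 195) / 5.5 = -8.18 (outside (0, 60))
  t = (30 x 5 + 195) / 5.5 = 62.73 (outside (0, 60))
Valid solutions in (0, 60): {57.27} minutes.
The first occurrence is t = 57.27 minutes.
The hands form a 165-degree angle at 57.27 minutes past 5:00.

Final answer: 57.27 minutes past 5:00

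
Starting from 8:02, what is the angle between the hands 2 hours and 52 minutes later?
First find the time 2 hours and 52 minutes after 8:02.
Total minutes: 8 x 60 + 2 + 2 x 60 + 52 = 654.
654 mod 720 = 654 minutes = 10:54.
Now compute the angle at 10:54:
Hour hand: 10 x 30 + 54 x 0.5 = 327 degrees
Minute hand: 54 x 6 = 324 degrees
Difference: |327 - 324| = 3 degrees
The angle is 3 degrees

Final answer: 3 degrees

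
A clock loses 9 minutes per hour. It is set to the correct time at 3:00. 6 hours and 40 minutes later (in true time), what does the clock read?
For every 60 true minutes, the faulty clock advances 60 - 9 = 51 minutes.
True elapsed: 6 hours and 40 minutes = 400 minutes.
Faulty clock advances: 400 x 51/60 = 340 minutes (drift: 60 minutes behind).
Shown time: 3:00 + 340 minutes = 8:40.

Final answer: 8:40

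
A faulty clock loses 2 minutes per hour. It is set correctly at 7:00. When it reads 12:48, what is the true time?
For every 60 true minutes, the faulty clock advances 58 minutes, so 1 faulty-clock minute corresponds to 60/58 true minutes.
From 7:00 to 12:48 on the faulty dial is 348 minutes.
True elapsed: 348 x 60/58 = 360 minutes = 6 hours.
True time: 7:00 + 6 hours = 1:00.

Final answer: 1:00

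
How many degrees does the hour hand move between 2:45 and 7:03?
The hour hand moves 0.5 degrees per minute.
Time elapsed: 7:03 - 2:45 = 258 minutes
Angular displacement: 258 x 0.5 = 129 degrees

Final answer: 129 degrees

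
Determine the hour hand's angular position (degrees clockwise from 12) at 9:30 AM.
The hour hand moves 30 degrees per hour and 0.5 degrees per minute.
At 9:30: (9) x 30 + 30 x 0.5 = 270 + 15 = 285 degrees

Final answer: 285 degrees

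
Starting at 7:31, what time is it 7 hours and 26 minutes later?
Starting time: 7:31
Adding 26 minutes to 31 minutes: 31 + 26 = 57 minutes
Adding 7 hours: 7 + 7 = 14 - 12 = 2
Final time: 2:57

Final answer: 2:57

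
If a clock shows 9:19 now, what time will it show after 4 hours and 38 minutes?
Starting time: 9:19
Adding 38 minutes to 19 minutes: 19 + 38 = 57 minutes
Adding 4 hours: 9 + 4 = 13 - 12 = 1
Final time: 1:57

Final answer: 1:57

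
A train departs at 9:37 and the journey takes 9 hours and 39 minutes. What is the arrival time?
Starting time: 9:37
Adding 39 minutes to 37 minutes: 37 + 39 = 76 minutes = 1 hour and 16 minutes
Adding 9 hours: 9 + 9 + 1 (carry) = 19 - 12 = 7
Final time: 7:16

Final answer: 7:16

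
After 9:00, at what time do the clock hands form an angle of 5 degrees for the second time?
At t minutes past 9:00, the hour hand is at 30 x 9 + 0.5t degrees and the minute hand is at 6t degrees.
The smaller angle between them is 5 degrees when |30H - 5.5t| = 5 or |30H - 5.5t| = 355.
With H = 9, solve 30 x 9 - 5.5t = +/- target for each target:
  t = (30 x 9 - 5) / 5.5 = 48.18
  t = (30 x 9 + 5) / 5.5 = 50
  t = (30 x 9 - 355) / 5.5 = -15.45 (outside (0, 60))
  t = (30 x 9 + 355) / 5.5 = 113.64 (outside (0, 60))
Valid solutions in (0, 60): {48.18, 50} minutes.
The second occurrence is t = 50 minutes.
The hands form a 5-degree angle at 50 minutes past 9:00.

Final answer: 50 minutes past 9:00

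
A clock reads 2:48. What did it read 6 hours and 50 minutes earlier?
Starting time: 2:48 = 168 total minutes past 12:00
Subtracting: 6 hours and 50 minutes = 410 minutes
168 - 410 = -242 (negative, add 12 hours = 720) = 478 minutes
= 7 hours and 58 minutes past 12:00 = 7:58

Final answer: 7:58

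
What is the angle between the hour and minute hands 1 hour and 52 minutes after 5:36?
First find the time 1 hour and 52 minutes after 5:36.
Total minutes: 5 x 60 + 36 + 1 x 60 + 52 = 448.
448 mod 720 = 448 minutes = 7:28.
Now compute the angle at 7:28:
Hour hand: 7 x 30 + 28 x 0.5 = 224 degrees
Minute hand: 28 x 6 = 168 degrees
Difference: |224 - 168| = 56 degrees
The angle is 56 degrees

Final answer: 56 degrees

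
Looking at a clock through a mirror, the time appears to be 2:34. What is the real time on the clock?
Reflection across the vertical (12-6) axis maps a hand at angle A degrees to (360 - A) degrees, which sends a reading of T minutes past 12:00 to (720 - T) minutes past 12:00.
Mirror reads 2:34 = 154 minutes past 12:00.
Actual time: (720 - 154) mod 720 = 566 minutes = 9:26.

Final answer: 9:26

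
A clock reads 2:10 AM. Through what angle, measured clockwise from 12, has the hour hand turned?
The hour hand moves 30 degrees per hour and 0.5 degrees per minute.
At 2:10: (2) x 30 + 10 x 0.5 = 60 + 5 = 65 degrees

Final answer: 65 degrees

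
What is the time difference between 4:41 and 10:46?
From 4:41 to 10:46:
(10 x 60 + 46) - (4 x 60 + 41) = 646 - 281 = 365 minutes
= 6 hours and 5 minutes

Final answer: 6 hours and 5 minutes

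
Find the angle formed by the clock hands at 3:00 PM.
Hour hand position: 3 x 30 + 0 x 0.5 = 90 degrees
Minute hand position: 0 x 6 = 0 degrees
Difference: |90 - 0| = 90 degrees
The angle between the hands is 90 degrees

Final answer: 90 degrees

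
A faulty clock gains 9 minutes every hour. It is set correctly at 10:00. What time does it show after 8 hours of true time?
For every 60 true minutes, the faulty clock advances 60 + 9 = 69 minutes.
True elapsed: 8 hours = 480 minutes.
Faulty clock advances: 480 x 69/60 = 552 minutes (drift: 72 minutes ahead).
Shown time: 10:00 + 552 minutes = 7:12.

Final answer: 7:12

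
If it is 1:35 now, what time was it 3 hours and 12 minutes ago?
Starting time: 1:35 = 95 total minutes past 12:00
Subtracting: 3 hours and 12 minutes = 192 minutes
95 - 192 = -97 (negative, add 12 hours = 720) = 623 minutes
= 10 hours and 23 minutes past 12:00 = 10:23

Final answer: 10:23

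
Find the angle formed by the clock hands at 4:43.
Hour hand position: 4 x 30 + 43 x 0.5 = 141.5 degrees
Minute hand position: 43 x 6 = 258 degrees
Difference: |141.5 - 258| = 116.5 degrees
The angle between the hands is 116.5 degrees

Final answer: 116.5 degrees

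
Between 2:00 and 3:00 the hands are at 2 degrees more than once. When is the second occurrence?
At t minutes past 2:00, the hour hand is at 30 x 2 + 0.5t degrees and the minute hand is at 6t degrees.
The smaller angle between them is 2 degrees when |30H - 5.5t| = 2 or |30H - 5.5t| = 358.
With H = 2, solve 30 x 2 - 5.5t = +/- target for each target:
  t = (30 x 2 - 2) / 5.5 = 10.55
  t = (30 x 2 + 2) / 5.5 = 11.27
  t = (30 x 2 - 358) / 5.5 = -54.18 (outside (0, 60))
  t = (30 x 2 + 358) / 5.5 = 76 (outside (0, 60))
Valid solutions in (0, 60): {10.55, 11.27} minutes.
The second occurrence is t = 11.27 minutes.
The hands form a 2-degree angle at 11.27 minutes past 2:00.

Final answer: 11.27 minutes past 2:00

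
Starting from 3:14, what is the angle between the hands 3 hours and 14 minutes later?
First find the time 3 hours and 14 minutes after 3:14.
Total minutes: 3 x 60 + 14 + 3 x 60 + 14 = 388.
388 mod 720 = 388 minutes = 6:28.
Now compute the angle at 6:28:
Hour hand: 6 x 30 + 28 x 0.5 = 194 degrees
Minute hand: 28 x 6 = 168 degrees
Difference: |194 - 168| = 26 degrees
The angle is 26 degrees

Final answer: 26 degrees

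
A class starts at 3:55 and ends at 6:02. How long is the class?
From 3:55 to 6:02:
(6 x 60 + 2) - (3 x 60 + 55) = 362 - 235 = 127 minutes
= 2 hours and 7 minutes

Final answer: 2 hours and 7 minutes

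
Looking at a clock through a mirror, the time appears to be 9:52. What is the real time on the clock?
Reflection across the vertical (12-6) axis maps a hand at angle A degrees to (360 - A) degrees, which sends a reading of T minutes past 12:00 to (720 - T) minutes past 12:00.
Mirror reads 9:52 = 592 minutes past 12:00.
Actual time: (720 - 592) mod 720 = 128 minutes = 2:08.

Final answer: 2:08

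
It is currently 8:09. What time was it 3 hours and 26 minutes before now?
Starting time: 8:09 = 489 total minutes past 12:00
Subtracting: 3 hours and 26 minutes = 206 minutes
489 - 206 = 283 minutes
= 4 hours and 43 minutes past 12:00 = 4:43

Final answer: 4:43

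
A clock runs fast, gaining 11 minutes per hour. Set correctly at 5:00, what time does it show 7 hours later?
For every 60 true minutes, the faulty clock advances 60 + 11 = 71 minutes.
True elapsed: 7 hours = 420 minutes.
Faulty clock advances: 420 x 71/60 = 497 minutes (drift: 77 minutes ahead).
Shown time: 5:00 + 497 minutes = 1:17.

Final answer: 1:17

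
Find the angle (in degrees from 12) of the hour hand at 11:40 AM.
The hour hand moves 30 degrees per hour and 0.5 degrees per minute.
At 11:40: (11) x 30 + 40 x 0.5 = 330 + 20 = 350 degrees

Final answer: 350 degrees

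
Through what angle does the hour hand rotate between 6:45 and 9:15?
The hour hand moves 0.5 degrees per minute.
Time elapsed: 9:15 - 6:45 = 150 minutes
Angular displacement: 150 x 0.5 = 75 degrees

Final answer: 75 degrees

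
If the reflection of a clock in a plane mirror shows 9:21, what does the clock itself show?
Reflection across the vertical (12-6) axis maps a hand at angle A degrees to (360 - A) degrees, which sends a reading of T minutes past 12:00 to (720 - T) minutes past 12:00.
Mirror reads 9:21 = 561 minutes past 12:00.
Actual time: (720 - 561) mod 720 = 159 minutes = 2:39.

Final answer: 2:39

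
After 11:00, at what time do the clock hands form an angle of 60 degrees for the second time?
At t minutes past 11:00, the hour hand is at 30 x 11 + 0.5t degrees and the minute hand is at 6t degrees.
The smaller angle between them is 60 degrees when |30H - 5.5t| = 60 or |30H - 5.5t| = 300.
With H = 11, solve 30 x 11 - 5.5t = +/- target for each target:
  t = (30 x 11 - 60) / 5.5 = 49.09
  t = (30 x 11 + 60) / 5.5 = 70.91 (outside (0, 60))
  t = (30 x 11 - 300) / 5.5 = 5.45
  t = (30 x 11 + 300) / 5.5 = 114.55 (outside (0, 60))
Valid solutions in (0, 60): {5.45, 49.09} minutes.
The second occurrence is t = 49.09 minutes.
The hands form a 60-degree angle at 49.09 minutes past 11:00.

Final answer: 49.09 minutes past 11:00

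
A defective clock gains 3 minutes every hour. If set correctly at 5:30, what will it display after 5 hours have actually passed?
For every 60 true minutes, the faulty clock advances 60 + 3 = 63 minutes.
True elapsed: 5 hours = 300 minutes.
Faulty clock advances: 300 x 63/60 = 315 minutes (drift: 15 minutes ahead).
Shown time: 5:30 + 315 minutes = 10:45.

Final answer: 10:45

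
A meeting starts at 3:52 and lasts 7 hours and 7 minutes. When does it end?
Starting time: 3:52
Adding 7 minutes to 52 minutes: 52 + 7 = 59 minutes
Adding 7 hours: 3 + 7 = 10
Final time: 10:59

Final answer: 10:59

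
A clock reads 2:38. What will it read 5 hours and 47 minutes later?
Starting time: 2:38
Adding 47 minutes to 38 minutes: 38 + 47 = 85 minutes = 1 hour and 25 minutes
Adding 5 hours: 2 + 5 + 1 (carry) = 8
Final time: 8:25

Final answer: 8:25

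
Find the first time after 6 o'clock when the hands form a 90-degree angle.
At t minutes past 6:00, the hour hand is at 30 x 6 + 0.5t degrees and the minute hand is at 6t degrees.
The smaller angle between them is 90 degrees when |30H - 5.5t| = 90 or |30H - 5.5t| = 270.
With H = 6, solve 30 x 6 - 5.5t = +/- target for each target:
  t = (30 x 6 - 90) / 5.5 = 16.36
  t = (30 x 6 + 90) / 5.5 = 49.09
  t = (30 x 6 - 270) / 5.5 = -16.36 (outside (0, 60))
  t = (30 x 6 + 270) / 5.5 = 81.82 (outside (0, 60))
Valid solutions in (0, 60): {16.36, 49.09} minutes.
First occurrence: t = 16.36 minutes.
The hands are at right angles at 16.36 minutes past 6:00.

Final answer: 16.36 minutes past 6:00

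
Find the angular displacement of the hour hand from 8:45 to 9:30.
The hour hand moves 0.5 degrees per minute.
Time elapsed: 9:30 - 8:45 = 45 minutes
Angular displacement: 45 x 0.5 = 22.5 degrees

Final answer: 22.5 degrees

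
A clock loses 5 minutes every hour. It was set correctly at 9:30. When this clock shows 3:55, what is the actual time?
For every 60 true minutes, the faulty clock advances 55 minutes, so 1 faulty-clock minute corresponds to 60/55 true minutes.
From 9:30 to 3:55 on the faulty dial is 385 minutes.
True elapsed: 385 x 60/55 = 420 minutes = 7 hours.
True time: 9:30 + 7 hours = 4:30.

Final answer: 4:30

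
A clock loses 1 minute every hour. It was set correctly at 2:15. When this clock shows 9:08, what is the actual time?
For every 60 true minutes, the faulty clock advances 59 minutes, so 1 faulty-clock minute corresponds to 60/59 true minutes.
From 2:15 to 9:08 on the faulty dial is 413 minutes.
True elapsed: 413 x 60/59 = 420 minutes = 7 hours.
True time: 2:15 + 7 hours = 9:15.

Final answer: 9:15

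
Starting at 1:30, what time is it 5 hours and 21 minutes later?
Starting time: 1:30
Adding 21 minutes to 30 minutes: 30 + 21 = 51 minutes
Adding 5 hours: 1 + 5 = 6
Final time: 6:51

Final answer: 6:51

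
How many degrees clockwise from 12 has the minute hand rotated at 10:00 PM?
The minute hand moves 6 degrees per minute.
At 10:00: 0 x 6 = 0 degrees

Final answer: 0 degrees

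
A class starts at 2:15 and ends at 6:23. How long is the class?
From 2:15 to 6:23:
(6 x 60 + 23) - (2 x 60 + 15) = 383 - 135 = 248 minutes
= 4 hours and 8 minutes

Final answer: 4 hours and 8 minutes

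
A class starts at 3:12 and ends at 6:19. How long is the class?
From 3:12 to 6:19:
(6 x 60 + 19) - (3 x 60 + 12) = 379 - 192 = 187 minutes
= 3 hours and 7 minutes

Final answer: 3 hours and 7 minutes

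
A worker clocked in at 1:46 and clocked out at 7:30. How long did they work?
From 1:46 to 7:30:
(7 x 60 + 30) - (1 x 60 + 46) = 450 - 106 = 344 minutes
= 5 hours and 44 minutes

Final answer: 5 hours and 44 minutes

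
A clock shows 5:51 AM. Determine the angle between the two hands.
Hour hand position: 5 x 30 + 51 x 0.5 = 175.5 degrees
Minute hand position: 51 x 6 = 306 degrees
Difference: |175.5 - 306| = 130.5 degrees
The angle between the hands is 130.5 degrees

Final answer: 130.5 degrees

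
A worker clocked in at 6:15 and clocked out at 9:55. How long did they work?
From 6:15 to 9:55:
(9 x 60 + 55) - (6 x 60 + 15) = 595 - 375 = 220 minutes
= 3 hours and 40 minutes

Final answer: 3 hours and 40 minutes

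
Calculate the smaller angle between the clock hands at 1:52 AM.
Hour hand position: 1 x 30 + 52 x 0.5 = 56 degrees
Minute hand position: 52 x 6 = 312 degrees
Difference: |56 - 312| = 256 degrees
Since 256 > 180, the smaller angle is 360 - 256 = 104 degrees

Final answer: 104 degrees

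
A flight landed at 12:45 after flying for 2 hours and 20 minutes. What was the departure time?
Starting time: 12:45 = 45 total minutes past 12:00
Subtracting: 2 hours and 20 minutes = 140 minutes
45 - 140 = -95 (negative, add 12 hours = 720) = 625 minutes
= 10 hours and 25 minutes past 12:00 = 10:25

Final answer: 10:25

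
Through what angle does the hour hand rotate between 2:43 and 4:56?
The hour hand moves 0.5 degrees per minute.
Time elapsed: 4:56 - 2:43 = 133 minutes
Angular displacement: 133 x 0.5 = 66.5 degrees

Final answer: 66.5 degrees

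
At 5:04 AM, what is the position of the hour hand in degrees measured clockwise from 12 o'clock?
The hour hand moves 30 degrees per hour and 0.5 degrees per minute.
At 5:04: (5) x 30 + 4 x 0.5 = 150 + 2 = 152 degrees

Final answer: 152 degrees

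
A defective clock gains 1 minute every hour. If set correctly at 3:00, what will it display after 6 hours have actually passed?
For every 60 true minutes, the faulty clock advances 60 + 1 = 61 minutes.
True elapsed: 6 hours = 360 minutes.
Faulty clock advances: 360 x 61/60 = 366 minutes (drift: 6 minutes ahead).
Shown time: 3:00 + 366 minutes = 9:06.

Final answer: 9:06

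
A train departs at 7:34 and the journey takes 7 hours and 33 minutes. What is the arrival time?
Starting time: 7:34
Adding 33 minutes to 34 minutes: 34 + 33 = 67 minutes = 1 hour and 7 minutes
Adding 7 hours: 7 + 7 + 1 (carry) = 15 - 12 = 3
Final time: 3:07

Final answer: 3:07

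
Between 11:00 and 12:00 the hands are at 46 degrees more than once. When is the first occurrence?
At t minutes past 11:00, the hour hand is at 30 x 11 + 0.5t degrees and the minute hand is at 6t degrees.
The smaller angle between them is 46 degrees when |30H - 5.5t| = 46 or |30H - 5.5t| = 314.
With H = 11, solve 30 x 11 - 5.5t = +/- target for each target:
  t = (30 x 11 - 46) / 5.5 = 51.64
  t = (30 x 11 + 46) / 5.5 = 68.36 (outside (0, 60))
  t = (30 x 11 - 314) / 5.5 = 2.91
  t = (30 x 11 + 314) / 5.5 = 117.09 (outside (0, 60))
Valid solutions in (0, 60): {2.91, 51.64} minutes.
The first occurrence is t = 2.91 minutes.
The hands form a 46-degree angle at 2.91 minutes past 11:00.

Final answer: 2.91 minutes past 11:00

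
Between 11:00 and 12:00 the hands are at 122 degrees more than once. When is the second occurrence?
At t minutes past 11:00, the hour hand is at 30 x 11 + 0.5t degrees and the minute hand is at 6t degrees.
The smaller angle between them is 122 degrees when |30H - 5.5t| = 122 or |30H - 5.5t| = 238.
With H = 11, solve 30 x 11 - 5.5t = +/- target for each target:
  t = (30 x 11 - 122) / 5.5 = 37.82
  t = (30 x 11 + 122) / 5.5 = 82.18 (outside (0, 60))
  t = (30 x 11 - 238) / 5.5 = 16.73
  t = (30 x 11 + 238) / 5.5 = 103.27 (outside (0, 60))
Valid solutions in (0, 60): {16.73, 37.82} minutes.
The second occurrence is t = 37.82 minutes.
The hands form a 122-degree angle at 37.82 minutes past 11:00.

Final answer: 37.82 minutes past 11:00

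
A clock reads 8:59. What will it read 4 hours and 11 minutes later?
Starting time: 8:59
Adding 11 minutes to 59 minutes: 59 + 11 = 70 minutes = 1 hour and 10 minutes
Adding 4 hours: 8 + 4 + 1 (carry) = 13 - 12 = 1
Final time: 1:10

Final answer: 1:10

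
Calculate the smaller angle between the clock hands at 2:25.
Hour hand position: 2 x 30 + 25 x 0.5 = 72.5 degrees
Minute hand position: 25 x 6 = 150 degrees
Difference: |72.5 - 150| = 77.5 degrees
The angle between the hands is 77.5 degrees

Final answer: 77.5 degrees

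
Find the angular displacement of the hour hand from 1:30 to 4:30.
The hour hand moves 0.5 degrees per minute.
Time elapsed: 4:30 - 1:30 = 180 minutes
Angular displacement: 180 x 0.5 = 90 degrees

Final answer: 90 degrees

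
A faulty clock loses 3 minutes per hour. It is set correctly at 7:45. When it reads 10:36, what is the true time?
For every 60 true minutes, the faulty clock advances 57 minutes, so 1 faulty-clock minute corresponds to 60/57 true minutes.
From 7:45 to 10:36 on the faulty dial is 171 minutes.
True elapsed: 171 x 60/57 = 180 minutes = 3 hours.
True time: 7:45 + 3 hours = 10:45.

Final answer: 10:45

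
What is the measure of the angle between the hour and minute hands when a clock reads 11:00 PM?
Hour hand position: 11 x 30 + 0 x 0.5 = 330 degrees
Minute hand position: 0 x 6 = 0 degrees
Difference: |330 - 0| = 330 degrees
Since 330 > 180, the smaller angle is 360 - 330 = 30 degrees

Final answer: 30 degrees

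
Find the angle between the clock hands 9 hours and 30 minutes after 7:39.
First find the time 9 hours and 30 minutes after 7:39.
Total minutes: 7 x 60 + 39 + 9 x 60 + 30 = 1029.
1029 mod 720 = 309 minutes = 5:09.
Now compute the angle at 5:09:
Hour hand: 5 x 30 + 9 x 0.5 = 154.5 degrees
Minute hand: 9 x 6 = 54 degrees
Difference: |154.5 - 54| = 100.5 degrees
The angle is 100.5 degrees

Final answer: 100.5 degrees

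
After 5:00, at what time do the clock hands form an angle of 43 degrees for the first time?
At t minutes past 5:00, the hour hand is at 30 x 5 + 0.5t degrees and the minute hand is at 6t degrees.
The smaller angle between them is 43 degrees when |30H - 5.5t| = 43 or |30H - 5.5t| = 317.
With H = 5, solve 30 x 5 - 5.5t = +/- target for each target:
  t = (30 x 5 - 43) / 5.5 = 19.45
  t = (30 x 5 + 43) / 5.5 = 35.09
  t = (30 x 5 - 317) / 5.5 = -30.36 (outside (0, 60))
  t = (30 x 5 + 317) / 5.5 = 84.91 (outside (0, 60))
Valid solutions in (0, 60): {19.45, 35.09} minutes.
The first occurrence is t = 19.45 minutes.
The hands form a 43-degree angle at 19.45 minutes past 5:00.

Final answer: 19.45 minutes past 5:00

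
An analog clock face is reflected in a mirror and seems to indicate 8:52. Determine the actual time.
Reflection across the vertical (12-6) axis maps a hand at angle A degrees to (360 - A) degrees, which sends a reading of T minutes past 12:00 to (720 - T) minutes past 12:00.
Mirror reads 8:52 = 532 minutes past 12:00.
Actual time: (720 - 532) mod 720 = 188 minutes = 3:08.

Final answer: 3:08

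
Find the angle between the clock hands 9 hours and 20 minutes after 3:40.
First find the time 9 hours and 20 minutes after 3:40.
Total minutes: 3 x 60 + 40 + 9 x 60 + 20 = 780.
780 mod 720 = 60 minutes = 1:00.
Now compute the angle at 1:00:
Hour hand: 1 x 30 + 0 x 0.5 = 30 degrees
Minute hand: 0 x 6 = 0 degrees
Difference: |30 - 0| = 30 degrees
The angle is 30 degrees

Final answer: 30 degrees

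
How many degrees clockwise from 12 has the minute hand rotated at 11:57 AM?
The minute hand moves 6 degrees per minute.
At 11:57: 57 x 6 = 342 degrees

Final answer: 342 degrees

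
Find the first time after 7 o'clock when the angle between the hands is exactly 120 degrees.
At t minutes past 7:00, the hour hand is at 30 x 7 + 0.5t degrees and the minute hand is at 6t degrees.
The smaller angle between them is 120 degrees when |30H - 5.5t| = 120 or |30H - 5.5t| = 240.
With H = 7, solve 30 x 7 - 5.5t = +/- target for each target:
  t = (30 x 7 - 120) / 5.5 = 16.36
  t = (30 x 7 + 120) / 5.5 = 60 (outside (0, 60))
  t = (30 x 7 - 240) / 5.5 = -5.45 (outside (0, 60))
  t = (30 x 7 + 240) / 5.5 = 81.82 (outside (0, 60))
Valid solutions in (0, 60): {16.36} minutes.
The first occurrence is t = 16.36 minutes.
The hands form a 120-degree angle at 16.36 minutes past 7:00.

Final answer: 16.36 minutes past 7:00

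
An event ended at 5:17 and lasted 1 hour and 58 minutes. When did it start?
Starting time: 5:17 = 317 total minutes past 12:00
Subtracting: 1 hour and 58 minutes = 118 minutes
317 - 118 = 199 minutes
= 3 hours and 19 minutes past 12:00 = 3:19

Final answer: 3:19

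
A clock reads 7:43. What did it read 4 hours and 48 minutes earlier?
Starting time: 7:43 = 463 total minutes past 12:00
Subtracting: 4 hours and 48 minutes = 288 minutes
463 - 288 = 175 minutes
= 2 hours and 55 minutes past 12:00 = 2:55

Final answer: 2:55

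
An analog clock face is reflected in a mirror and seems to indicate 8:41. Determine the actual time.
Reflection across the vertical (12-6) axis maps a hand at angle A degrees to (360 - A) degrees, which sends a reading of T minutes past 12:00 to (720 - T) minutes past 12:00.
Mirror reads 8:41 = 521 minutes past 12:00.
Actual time: (720 - 521) mod 720 = 199 minutes = 3:19.

Final answer: 3:19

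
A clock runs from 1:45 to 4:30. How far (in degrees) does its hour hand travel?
The hour hand moves 0.5 degrees per minute.
Time elapsed: 4:30 - 1:45 = 165 minutes
Angular displacement: 165 x 0.5 = 82.5 degrees

Final answer: 82.5 degrees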